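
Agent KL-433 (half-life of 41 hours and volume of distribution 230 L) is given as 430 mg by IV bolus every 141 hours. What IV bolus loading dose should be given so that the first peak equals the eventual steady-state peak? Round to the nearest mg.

f = (1/2)^(141/41) ≈ 0.092204; accumulation ratio R = 1/(1−f) ≈ 1.10157.
Loading dose to hit Cmax,ss on first dose: D_load = D_maint·R ≈ 430 × 1.10157 ≈ 473.68 mg.

474 mg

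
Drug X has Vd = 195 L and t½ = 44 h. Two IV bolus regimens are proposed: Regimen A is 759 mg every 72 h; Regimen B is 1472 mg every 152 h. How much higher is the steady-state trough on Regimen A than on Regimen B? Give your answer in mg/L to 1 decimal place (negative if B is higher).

1.1 mg/L

Regimen A: f = (1/2)^(72/44) ≈ 0.3217; Cmin,ss = (759/195)·f/(1−f) ≈ 1.846 mg/L.
Regimen B: f = (1/2)^(152/44) ≈ 0.0912; Cmin,ss = (1472/195)·f/(1−f) ≈ 0.758 mg/L.
Difference ≈ 1.846 − 0.758 ≈ 1.088 mg/L.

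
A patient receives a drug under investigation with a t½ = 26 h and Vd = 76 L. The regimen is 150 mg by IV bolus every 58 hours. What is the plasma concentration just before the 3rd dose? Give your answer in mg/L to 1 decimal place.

0.5 mg/L

f = (1/2)^(τ/t½) = (1/2)^(58/26) ≈ 0.2130.
C₀ = D/Vd = 150/76 ≈ 1.974 mg/L.
Before the 3rd dose, 2 doses have been given. Superposition: Cmin = C₀·(f + f²).
≈ 1.974 × (0.2130 + 0.0454) ≈ 1.974 × 0.2584 ≈ 0.510 mg/L.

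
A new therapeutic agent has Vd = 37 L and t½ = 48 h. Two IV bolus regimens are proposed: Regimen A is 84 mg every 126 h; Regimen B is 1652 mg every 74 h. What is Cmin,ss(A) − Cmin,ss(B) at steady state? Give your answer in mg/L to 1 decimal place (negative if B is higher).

Regimen A: f = (1/2)^(126/48) ≈ 0.1621; Cmin,ss = (84/37)·f/(1−f) ≈ 0.439 mg/L.
Regimen B: f = (1/2)^(74/48) ≈ 0.3435; Cmin,ss = (1652/37)·f/(1−f) ≈ 23.361 mg/L.
Difference ≈ 0.439 − 23.361 ≈ -22.922 mg/L.

-22.9 mg/L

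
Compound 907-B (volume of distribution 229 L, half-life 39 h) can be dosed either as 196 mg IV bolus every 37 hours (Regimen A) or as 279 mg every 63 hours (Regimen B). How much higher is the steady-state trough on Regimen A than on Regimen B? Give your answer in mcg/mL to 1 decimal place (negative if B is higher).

0.3 mcg/mL

Regimen A: f = (1/2)^(37/39) ≈ 0.5181; Cmin,ss = (196/229)·f/(1−f) ≈ 0.920 mcg/mL.
Regimen B: f = (1/2)^(63/39) ≈ 0.3264; Cmin,ss = (279/229)·f/(1−f) ≈ 0.590 mcg/mL.
Difference ≈ 0.920 − 0.590 ≈ 0.330 mcg/mL.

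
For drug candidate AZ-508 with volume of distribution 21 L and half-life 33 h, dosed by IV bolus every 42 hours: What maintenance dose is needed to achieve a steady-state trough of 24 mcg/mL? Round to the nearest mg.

τ/t½ = 42/33 ≈ 1.2727, so f = (1/2)^(42/33) ≈ 0.413877.
Cmin,ss = (D/Vd)·f/(1−f), so D = Cmin,ss·Vd·(1−f)/f.
D = 24 × 21 × (1−f)/f ≈ 24 × 21 × 1.41618 ≈ 713.75 mg.

714 mg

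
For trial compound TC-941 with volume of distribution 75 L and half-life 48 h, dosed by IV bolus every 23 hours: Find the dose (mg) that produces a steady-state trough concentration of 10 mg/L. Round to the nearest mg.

295 mg

τ/t½ = 23/48 ≈ 0.47917, so f = (1/2)^(23/48) ≈ 0.717392.
Cmin,ss = (D/Vd)·f/(1−f), so D = Cmin,ss·Vd·(1−f)/f.
D = 10 × 75 × (1−f)/f ≈ 10 × 75 × 0.39394 ≈ 295.45 mg.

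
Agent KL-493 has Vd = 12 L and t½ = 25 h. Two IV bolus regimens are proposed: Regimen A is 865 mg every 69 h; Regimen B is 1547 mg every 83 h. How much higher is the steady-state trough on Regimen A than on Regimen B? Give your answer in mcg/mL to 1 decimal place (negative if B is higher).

Regimen A: f = (1/2)^(69/25) ≈ 0.1476; Cmin,ss = (865/12)·f/(1−f) ≈ 12.482 mcg/mL.
Regimen B: f = (1/2)^(83/25) ≈ 0.1001; Cmin,ss = (1547/12)·f/(1−f) ≈ 14.340 mcg/mL.
Difference ≈ 12.482 − 14.340 ≈ -1.858 mcg/mL.

-1.9 mcg/mL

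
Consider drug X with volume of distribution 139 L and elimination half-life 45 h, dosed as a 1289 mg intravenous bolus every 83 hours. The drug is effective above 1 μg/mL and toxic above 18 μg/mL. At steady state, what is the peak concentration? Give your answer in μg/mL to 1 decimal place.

12.9 μg/mL

k = ln2/t½ = ln2/45 ≈ 0.015403 h⁻¹; fraction remaining f = e^(−kτ) = e^(−0.015403×83) ≈ 0.2785.
At steady state, accumulation factor R = 1/(1 − e^(−kτ)) ≈ 1.3860.
Each bolus raises the concentration by D/Vd = 1289/139 ≈ 9.273 μg/mL.
Steady-state peak Cmax,ss = C₀·R ≈ 9.273 × 1.3860 ≈ 12.852 μg/mL.
Peak 12.9 μg/mL vs MTC 18 μg/mL: below toxic threshold.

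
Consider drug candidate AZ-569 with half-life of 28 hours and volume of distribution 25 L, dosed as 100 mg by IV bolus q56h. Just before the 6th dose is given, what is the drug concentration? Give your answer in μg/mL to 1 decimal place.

1.3 μg/mL

f = (1/2)^(τ/t½) = (1/2)^(56/28) ≈ 0.2500.
C₀ = D/Vd = 100/25 ≈ 4.000 μg/mL.
Before the 6th dose, 5 doses have been given. Superposition: Cmin = C₀·(f + f² + … + f^5).
≈ 4.000 × (0.2500 + 0.0625 + 0.0156 + 0.0039 + 0.0010) ≈ 4.000 × 0.3330 ≈ 1.332 μg/mL.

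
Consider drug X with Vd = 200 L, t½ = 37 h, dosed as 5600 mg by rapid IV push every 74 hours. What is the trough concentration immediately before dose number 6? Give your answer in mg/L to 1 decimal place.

f = (1/2)^(τ/t½) = (1/2)^(74/37) ≈ 0.2500.
C₀ = D/Vd = 5600/200 ≈ 28.000 mg/L.
Before the 6th dose, 5 doses have been given. Superposition: Cmin = C₀·(f + f² + … + f^5).
≈ 28.000 × (0.2500 + 0.0625 + 0.0156 + 0.0039 + 0.0010) ≈ 28.000 × 0.3330 ≈ 9.324 mg/L.

9.3 mg/L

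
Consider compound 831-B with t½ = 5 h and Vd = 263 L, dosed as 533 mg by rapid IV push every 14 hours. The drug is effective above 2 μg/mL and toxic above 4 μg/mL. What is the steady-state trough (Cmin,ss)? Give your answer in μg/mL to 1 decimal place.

Over one 14-h interval, 14/5 ≈ 2.8 half-lives elapse, leaving f ≈ 0.1436 of each dose.
At steady state, accumulation factor R = 1/(1 − e^(−kτ)) ≈ 1.1677.
Each bolus raises the concentration by D/Vd = 533/263 ≈ 2.027 μg/mL.
Steady-state peak Cmax,ss = C₀·R ≈ 2.027 × 1.1677 ≈ 2.367 μg/mL.
One interval later, Cmin,ss = Cmax,ss·e^(−kτ) ≈ 2.367 × 0.1436 ≈ 0.340 μg/mL.
Trough 0.3 μg/mL vs MEC 2 μg/mL: subtherapeutic.

0.3 μg/mL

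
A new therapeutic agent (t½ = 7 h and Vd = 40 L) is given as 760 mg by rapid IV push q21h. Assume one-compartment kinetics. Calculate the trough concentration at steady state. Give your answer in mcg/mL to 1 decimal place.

τ = 21 h = 3 half-lives, so f = (1/2)^3 = 0.125.
At steady state, R = 1/(1 − 0.125) = 8/7.
Single-dose peak C₀ = D/Vd = 760/40 = 19 mcg/mL.
Steady-state peak Cmax,ss = C₀·R = 19 × 8/7 ≈ 21.714 mcg/mL.
Steady-state trough Cmin,ss = Cmax,ss·f ≈ 21.714 × 0.125 ≈ 2.714 mcg/mL.

2.7 mcg/mL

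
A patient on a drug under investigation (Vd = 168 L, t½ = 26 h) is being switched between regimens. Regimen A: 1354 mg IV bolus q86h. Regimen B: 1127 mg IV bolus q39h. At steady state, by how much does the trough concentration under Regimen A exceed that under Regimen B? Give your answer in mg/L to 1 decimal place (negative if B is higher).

-2.8 mg/L

Regimen A: f = (1/2)^(86/26) ≈ 0.1010; Cmin,ss = (1354/168)·f/(1−f) ≈ 0.905 mg/L.
Regimen B: f = (1/2)^(39/26) ≈ 0.3536; Cmin,ss = (1127/168)·f/(1−f) ≈ 3.670 mg/L.
Difference ≈ 0.905 − 3.670 ≈ -2.765 mg/L.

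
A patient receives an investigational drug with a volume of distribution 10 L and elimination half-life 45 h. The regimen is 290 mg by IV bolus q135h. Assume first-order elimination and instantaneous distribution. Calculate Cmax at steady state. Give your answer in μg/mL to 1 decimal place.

33.1 μg/mL

τ = 135 h = 3 half-lives, so f = (1/2)^3 = 0.125.
Accumulation ratio R = 1/(1 − f) = 1/0.875 = 8/7.
Single-dose peak C₀ = D/Vd = 290/10 = 29 μg/mL.
Steady-state peak Cmax,ss = C₀·R = 29 × 8/7 ≈ 33.143 μg/mL.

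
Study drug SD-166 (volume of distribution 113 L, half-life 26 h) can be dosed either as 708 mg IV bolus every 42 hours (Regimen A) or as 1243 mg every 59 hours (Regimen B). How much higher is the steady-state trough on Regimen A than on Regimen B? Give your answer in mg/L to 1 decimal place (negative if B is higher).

Regimen A: f = (1/2)^(42/26) ≈ 0.3264; Cmin,ss = (708/113)·f/(1−f) ≈ 3.036 mg/L.
Regimen B: f = (1/2)^(59/26) ≈ 0.2074; Cmin,ss = (1243/113)·f/(1−f) ≈ 2.878 mg/L.
Difference ≈ 3.036 − 2.878 ≈ 0.158 mg/L.

0.2 mg/L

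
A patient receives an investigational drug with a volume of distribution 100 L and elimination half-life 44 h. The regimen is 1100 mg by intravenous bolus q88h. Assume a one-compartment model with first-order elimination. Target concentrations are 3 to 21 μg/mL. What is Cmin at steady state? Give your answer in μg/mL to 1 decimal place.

3.7 μg/mL

τ = 88 h = 2 half-lives, so f = (1/2)^2 = 0.25.
At steady state, R = 1/(1 − 0.25) = 4/3.
Single-dose peak C₀ = D/Vd = 1100/100 = 11 μg/mL.
Steady-state peak Cmax,ss = C₀·R = 11 × 4/3 ≈ 14.667 μg/mL.
Steady-state trough Cmin,ss = Cmax,ss·f ≈ 14.667 × 0.25 ≈ 3.667 μg/mL.
Trough 3.7 μg/mL vs MEC 3 μg/mL: adequate.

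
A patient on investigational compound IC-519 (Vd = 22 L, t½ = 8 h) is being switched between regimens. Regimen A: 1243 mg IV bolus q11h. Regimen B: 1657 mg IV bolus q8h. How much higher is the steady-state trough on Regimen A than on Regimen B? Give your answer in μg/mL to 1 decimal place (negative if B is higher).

Regimen A: f = (1/2)^(11/8) ≈ 0.3856; Cmin,ss = (1243/22)·f/(1−f) ≈ 35.460 μg/mL.
Regimen B: f = (1/2)^(8/8) ≈ 0.5000; Cmin,ss = (1657/22)·f/(1−f) ≈ 75.318 μg/mL.
Difference ≈ 35.460 − 75.318 ≈ -39.858 μg/mL.

-39.9 μg/mL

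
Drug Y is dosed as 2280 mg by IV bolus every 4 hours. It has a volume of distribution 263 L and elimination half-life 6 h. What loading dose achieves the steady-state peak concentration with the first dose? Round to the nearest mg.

6162 mg

f = (1/2)^(4/6) ≈ 0.629961; accumulation ratio R = 1/(1−f) ≈ 2.70242.
Loading dose to hit Cmax,ss on first dose: D_load = D_maint·R ≈ 2280 × 2.70242 ≈ 6161.52 mg.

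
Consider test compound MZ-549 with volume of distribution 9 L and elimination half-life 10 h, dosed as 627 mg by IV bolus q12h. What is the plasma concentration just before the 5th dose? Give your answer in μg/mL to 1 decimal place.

f = (1/2)^(τ/t½) = (1/2)^(12/10) ≈ 0.4353.
C₀ = D/Vd = 627/9 ≈ 69.667 μg/mL.
Before the 5th dose, 4 doses have been given. Superposition: Cmin = C₀·(f + f² + … + f^4).
≈ 69.667 × (0.4353 + 0.1895 + 0.0825 + 0.0359) ≈ 69.667 × 0.7432 ≈ 51.777 μg/mL.

51.8 μg/mL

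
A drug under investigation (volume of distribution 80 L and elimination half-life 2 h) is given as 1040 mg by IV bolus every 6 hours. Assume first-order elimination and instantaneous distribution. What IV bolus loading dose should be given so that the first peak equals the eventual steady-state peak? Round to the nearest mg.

f = (1/2)^(6/2) ≈ 0.125000; accumulation ratio R = 1/(1−f) ≈ 1.14286.
Loading dose to hit Cmax,ss on first dose: D_load = D_maint·R ≈ 1040 × 1.14286 ≈ 1188.57 mg.

1189 mg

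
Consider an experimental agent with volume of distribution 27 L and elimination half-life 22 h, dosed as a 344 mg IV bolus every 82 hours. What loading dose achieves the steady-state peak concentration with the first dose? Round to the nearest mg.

372 mg

f = (1/2)^(82/22) ≈ 0.075506; accumulation ratio R = 1/(1−f) ≈ 1.08167.
Loading dose to hit Cmax,ss on first dose: D_load = D_maint·R ≈ 344 × 1.08167 ≈ 372.09 mg.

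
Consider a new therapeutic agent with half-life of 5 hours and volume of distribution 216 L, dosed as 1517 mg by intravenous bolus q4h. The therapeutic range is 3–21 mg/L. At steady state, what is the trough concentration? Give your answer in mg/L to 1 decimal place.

τ/t½ = 4/5 ≈ 0.8, so fraction remaining f = (1/2)^(4/5) ≈ 0.5743.
Accumulation ratio R = 1/(1 − f) ≈ 1/0.4257 ≈ 2.3491.
Single-dose peak C₀ = D/Vd = 1517/216 ≈ 7.023 mg/L.
Cmax,ss = C₀/(1 − f) ≈ 7.023/0.4257 ≈ 16.498 mg/L.
One interval later, Cmin,ss = Cmax,ss·e^(−kτ) ≈ 16.498 × 0.5743 ≈ 9.475 mg/L.
Trough 9.5 mg/L vs MEC 3 mg/L: adequate.

9.5 mg/L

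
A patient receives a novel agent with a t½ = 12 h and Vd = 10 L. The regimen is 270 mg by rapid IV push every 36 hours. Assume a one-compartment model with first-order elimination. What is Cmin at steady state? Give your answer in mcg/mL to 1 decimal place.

3.9 mcg/mL

τ = 36 h = 3 half-lives, so f = (1/2)^3 = 0.125.
Accumulation ratio R = 1/(1 − f) = 1/0.875 = 8/7.
Single-dose peak C₀ = D/Vd = 270/10 = 27 mcg/mL.
Steady-state peak Cmax,ss = C₀·R = 27 × 8/7 ≈ 30.857 mcg/mL.
Steady-state trough Cmin,ss = Cmax,ss·f ≈ 30.857 × 0.125 ≈ 3.857 mcg/mL.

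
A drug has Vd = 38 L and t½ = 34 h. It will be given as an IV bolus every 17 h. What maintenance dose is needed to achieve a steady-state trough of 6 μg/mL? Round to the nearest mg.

94 mg

τ/t½ = 17/34 ≈ 0.5, so f = (1/2)^(17/34) ≈ 0.707107.
Cmin,ss = (D/Vd)·f/(1−f), so D = Cmin,ss·Vd·(1−f)/f.
D = 6 × 38 × (1−f)/f ≈ 6 × 38 × 0.41421 ≈ 94.44 mg.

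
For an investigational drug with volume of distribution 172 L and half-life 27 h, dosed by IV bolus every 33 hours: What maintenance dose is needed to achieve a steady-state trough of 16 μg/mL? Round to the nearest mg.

τ/t½ = 33/27 ≈ 1.2222, so f = (1/2)^(33/27) ≈ 0.428622.
Cmin,ss = (D/Vd)·f/(1−f), so D = Cmin,ss·Vd·(1−f)/f.
D = 16 × 172 × (1−f)/f ≈ 16 × 172 × 1.33306 ≈ 3668.58 mg.

3669 mg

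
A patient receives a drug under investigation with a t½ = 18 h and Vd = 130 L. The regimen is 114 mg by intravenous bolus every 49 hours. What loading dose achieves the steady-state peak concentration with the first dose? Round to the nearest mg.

f = (1/2)^(49/18) ≈ 0.151541; accumulation ratio R = 1/(1−f) ≈ 1.17861.
Loading dose to hit Cmax,ss on first dose: D_load = D_maint·R ≈ 114 × 1.17861 ≈ 134.36 mg.

134 mg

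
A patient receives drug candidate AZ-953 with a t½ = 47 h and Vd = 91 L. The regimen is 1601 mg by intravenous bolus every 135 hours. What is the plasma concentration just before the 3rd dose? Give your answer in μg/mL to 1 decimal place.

f = (1/2)^(τ/t½) = (1/2)^(135/47) ≈ 0.1366.
C₀ = D/Vd = 1601/91 ≈ 17.593 μg/mL.
Before the 3rd dose, 2 doses have been given. Superposition: Cmin = C₀·(f + f²).
≈ 17.593 × (0.1366 + 0.0187) ≈ 17.593 × 0.1553 ≈ 2.732 μg/mL.

2.7 μg/mL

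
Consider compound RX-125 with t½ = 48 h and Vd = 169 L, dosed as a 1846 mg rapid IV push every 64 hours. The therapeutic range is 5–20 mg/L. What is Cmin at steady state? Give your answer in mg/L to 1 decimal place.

τ/t½ = 64/48 ≈ 1.3333, so fraction remaining f = (1/2)^(64/48) ≈ 0.3969.
Accumulation ratio R = 1/(1 − f) ≈ 1/0.6031 ≈ 1.6581.
Each bolus raises the concentration by D/Vd = 1846/169 ≈ 10.923 mg/L.
Cmax,ss = C₀/(1 − f) ≈ 10.923/0.6031 ≈ 18.111 mg/L.
Steady-state trough Cmin,ss = Cmax,ss·f ≈ 18.111 × 0.3969 ≈ 7.188 mg/L.
Trough 7.2 mg/L vs MEC 5 mg/L: adequate.

7.2 mg/L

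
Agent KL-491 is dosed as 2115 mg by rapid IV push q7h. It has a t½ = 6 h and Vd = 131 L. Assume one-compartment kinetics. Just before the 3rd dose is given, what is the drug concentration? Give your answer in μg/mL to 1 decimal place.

f = (1/2)^(τ/t½) = (1/2)^(7/6) ≈ 0.4454.
C₀ = D/Vd = 2115/131 ≈ 16.145 μg/mL.
Before the 3rd dose, 2 doses have been given. Superposition: Cmin = C₀·(f + f²).
≈ 16.145 × (0.4454 + 0.1984) ≈ 16.145 × 0.6438 ≈ 10.394 μg/mL.

10.4 μg/mL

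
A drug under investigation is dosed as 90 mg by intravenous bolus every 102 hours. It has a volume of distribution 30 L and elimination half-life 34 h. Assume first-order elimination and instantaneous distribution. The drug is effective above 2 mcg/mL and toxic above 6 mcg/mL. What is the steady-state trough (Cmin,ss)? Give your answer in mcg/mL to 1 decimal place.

τ = 102 h = 3 half-lives, so f = (1/2)^3 = 0.125.
Accumulation ratio R = 1/(1 − f) = 1/0.875 = 8/7.
Single-dose peak C₀ = D/Vd = 90/30 = 3 mcg/mL.
Steady-state peak Cmax,ss = C₀·R = 3 × 8/7 ≈ 3.429 mcg/mL.
Steady-state trough Cmin,ss = Cmax,ss·f ≈ 3.429 × 0.125 ≈ 0.429 mcg/mL.
Trough 0.4 mcg/mL vs MEC 2 mcg/mL: subtherapeutic.

0.4 mcg/mL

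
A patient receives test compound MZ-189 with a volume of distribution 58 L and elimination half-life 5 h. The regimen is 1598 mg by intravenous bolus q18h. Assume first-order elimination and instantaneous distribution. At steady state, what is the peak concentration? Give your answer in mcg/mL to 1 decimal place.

30.0 mcg/mL

τ/t½ = 18/5 ≈ 3.6, so fraction remaining f = (1/2)^(18/5) ≈ 0.0825.
At steady state, accumulation factor R = 1/(1 − e^(−kτ)) ≈ 1.0899.
Single-dose peak C₀ = D/Vd = 1598/58 ≈ 27.552 mcg/mL.
Steady-state peak Cmax,ss = C₀·R ≈ 27.552 × 1.0899 ≈ 30.029 mcg/mL.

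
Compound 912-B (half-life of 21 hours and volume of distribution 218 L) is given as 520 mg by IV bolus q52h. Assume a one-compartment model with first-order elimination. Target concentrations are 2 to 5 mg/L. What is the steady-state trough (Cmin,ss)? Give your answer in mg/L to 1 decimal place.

0.5 mg/L

k = ln2/t½ = ln2/21 ≈ 0.033007 h⁻¹; fraction remaining f = e^(−kτ) = e^(−0.033007×52) ≈ 0.1797.
Each bolus raises the concentration by D/Vd = 520/218 ≈ 2.385 mg/L.
Steady-state trough Cmin,ss = C₀·f/(1−f) ≈ 2.385 × 0.1797/0.8203 ≈ 0.522 mg/L.
Trough 0.5 mg/L vs MEC 2 mg/L: subtherapeutic.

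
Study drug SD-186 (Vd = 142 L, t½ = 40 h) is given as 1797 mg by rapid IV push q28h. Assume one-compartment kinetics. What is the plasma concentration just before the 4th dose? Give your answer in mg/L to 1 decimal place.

f = (1/2)^(τ/t½) = (1/2)^(28/40) ≈ 0.6156.
C₀ = D/Vd = 1797/142 ≈ 12.655 mg/L.
Before the 4th dose, 3 doses have been given. Superposition: Cmin = C₀·(f + f² + … + f^3).
≈ 12.655 × (0.6156 + 0.3790 + 0.2333) ≈ 12.655 × 1.2279 ≈ 15.539 mg/L.

15.5 mg/L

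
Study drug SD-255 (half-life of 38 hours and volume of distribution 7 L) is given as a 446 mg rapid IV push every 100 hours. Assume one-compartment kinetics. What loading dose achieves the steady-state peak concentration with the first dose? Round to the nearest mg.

532 mg

f = (1/2)^(100/38) ≈ 0.161367; accumulation ratio R = 1/(1−f) ≈ 1.19242.
Loading dose to hit Cmax,ss on first dose: D_load = D_maint·R ≈ 446 × 1.19242 ≈ 531.82 mg.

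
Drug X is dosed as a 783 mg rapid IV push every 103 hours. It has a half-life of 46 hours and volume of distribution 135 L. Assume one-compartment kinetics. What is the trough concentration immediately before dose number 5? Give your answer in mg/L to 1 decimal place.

f = (1/2)^(τ/t½) = (1/2)^(103/46) ≈ 0.2118.
C₀ = D/Vd = 783/135 ≈ 5.800 mg/L.
Before the 5th dose, 4 doses have been given. Superposition: Cmin = C₀·(f + f² + … + f^4).
≈ 5.800 × (0.2118 + 0.0449 + 0.0095 + 0.0020) ≈ 5.800 × 0.2682 ≈ 1.556 mg/L.

1.6 mg/L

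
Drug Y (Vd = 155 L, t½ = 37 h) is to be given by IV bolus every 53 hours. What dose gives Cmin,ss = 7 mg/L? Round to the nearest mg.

1843 mg

τ/t½ = 53/37 ≈ 1.4324, so f = (1/2)^(53/37) ≈ 0.370506.
Cmin,ss = (D/Vd)·f/(1−f), so D = Cmin,ss·Vd·(1−f)/f.
D = 7 × 155 × (1−f)/f ≈ 7 × 155 × 1.69901 ≈ 1843.43 mg.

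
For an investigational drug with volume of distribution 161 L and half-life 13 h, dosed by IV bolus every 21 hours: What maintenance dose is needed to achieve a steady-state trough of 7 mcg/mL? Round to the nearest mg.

2326 mg

τ/t½ = 21/13 ≈ 1.6154, so f = (1/2)^(21/13) ≈ 0.326378.
Cmin,ss = (D/Vd)·f/(1−f), so D = Cmin,ss·Vd·(1−f)/f.
D = 7 × 161 × (1−f)/f ≈ 7 × 161 × 2.06393 ≈ 2326.05 mg.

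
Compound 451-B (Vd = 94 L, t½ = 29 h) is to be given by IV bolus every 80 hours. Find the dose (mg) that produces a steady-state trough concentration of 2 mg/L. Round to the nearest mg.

τ/t½ = 80/29 ≈ 2.7586, so f = (1/2)^(80/29) ≈ 0.147765.
Cmin,ss = (D/Vd)·f/(1−f), so D = Cmin,ss·Vd·(1−f)/f.
D = 2 × 94 × (1−f)/f ≈ 2 × 94 × 5.76750 ≈ 1084.29 mg.

1084 mg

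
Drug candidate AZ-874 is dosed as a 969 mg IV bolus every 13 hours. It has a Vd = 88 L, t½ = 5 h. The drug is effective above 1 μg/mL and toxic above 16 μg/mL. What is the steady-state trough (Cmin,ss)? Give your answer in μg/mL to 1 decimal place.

2.2 μg/mL

k = ln2/t½ = ln2/5 ≈ 0.138629 h⁻¹; fraction remaining f = e^(−kτ) = e^(−0.138629×13) ≈ 0.1649.
At steady state, accumulation factor R = 1/(1 − e^(−kτ)) ≈ 1.1975.
Each bolus raises the concentration by D/Vd = 969/88 ≈ 11.011 μg/mL.
Cmax,ss = C₀/(1 − f) ≈ 11.011/0.8351 ≈ 13.185 μg/mL.
Steady-state trough Cmin,ss = Cmax,ss·f ≈ 13.185 × 0.1649 ≈ 2.174 μg/mL.
Trough 2.2 μg/mL vs MEC 1 μg/mL: adequate.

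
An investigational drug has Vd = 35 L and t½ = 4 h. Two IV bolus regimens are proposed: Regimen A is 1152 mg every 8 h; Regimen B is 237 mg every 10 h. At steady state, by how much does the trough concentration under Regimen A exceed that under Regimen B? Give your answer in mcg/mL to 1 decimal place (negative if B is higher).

Regimen A: f = (1/2)^(8/4) ≈ 0.2500; Cmin,ss = (1152/35)·f/(1−f) ≈ 10.971 mcg/mL.
Regimen B: f = (1/2)^(10/4) ≈ 0.1768; Cmin,ss = (237/35)·f/(1−f) ≈ 1.454 mcg/mL.
Difference ≈ 10.971 − 1.454 ≈ 9.517 mcg/mL.

9.5 mcg/mL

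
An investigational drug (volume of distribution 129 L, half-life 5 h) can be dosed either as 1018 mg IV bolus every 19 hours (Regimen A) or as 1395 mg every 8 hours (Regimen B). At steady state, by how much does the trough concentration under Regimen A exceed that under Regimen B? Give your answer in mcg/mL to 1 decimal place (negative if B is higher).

Regimen A: f = (1/2)^(19/5) ≈ 0.0718; Cmin,ss = (1018/129)·f/(1−f) ≈ 0.610 mcg/mL.
Regimen B: f = (1/2)^(8/5) ≈ 0.3299; Cmin,ss = (1395/129)·f/(1−f) ≈ 5.324 mcg/mL.
Difference ≈ 0.610 − 5.324 ≈ -4.714 mcg/mL.

-4.7 mcg/mL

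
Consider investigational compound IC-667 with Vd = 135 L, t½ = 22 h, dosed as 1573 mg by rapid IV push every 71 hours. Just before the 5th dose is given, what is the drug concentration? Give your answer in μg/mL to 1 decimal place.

1.4 μg/mL

f = (1/2)^(τ/t½) = (1/2)^(71/22) ≈ 0.1068.
C₀ = D/Vd = 1573/135 ≈ 11.652 μg/mL.
Before the 5th dose, 4 doses have been given. Superposition: Cmin = C₀·(f + f² + … + f^4).
≈ 11.652 × (0.1068 + 0.0114 + 0.0012 + 0.0001) ≈ 11.652 × 0.1195 ≈ 1.392 μg/mL.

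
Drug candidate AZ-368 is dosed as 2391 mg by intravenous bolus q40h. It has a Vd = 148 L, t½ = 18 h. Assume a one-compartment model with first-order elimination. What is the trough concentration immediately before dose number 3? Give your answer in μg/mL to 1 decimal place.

f = (1/2)^(τ/t½) = (1/2)^(40/18) ≈ 0.2143.
C₀ = D/Vd = 2391/148 ≈ 16.155 μg/mL.
Before the 3rd dose, 2 doses have been given. Superposition: Cmin = C₀·(f + f²).
≈ 16.155 × (0.2143 + 0.0459) ≈ 16.155 × 0.2602 ≈ 4.204 μg/mL.

4.2 μg/mL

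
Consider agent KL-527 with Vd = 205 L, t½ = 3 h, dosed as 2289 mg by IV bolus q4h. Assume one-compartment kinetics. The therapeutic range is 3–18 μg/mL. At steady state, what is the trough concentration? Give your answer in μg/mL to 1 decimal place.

k = ln2/t½ = ln2/3 ≈ 0.231049 h⁻¹; fraction remaining f = e^(−kτ) = e^(−0.231049×4) ≈ 0.3969.
At steady state, accumulation factor R = 1/(1 − e^(−kτ)) ≈ 1.6581.
Single-dose peak C₀ = D/Vd = 2289/205 ≈ 11.166 μg/mL.
Steady-state peak Cmax,ss = C₀·R ≈ 11.166 × 1.6581 ≈ 18.514 μg/mL.
One interval later, Cmin,ss = Cmax,ss·e^(−kτ) ≈ 18.514 × 0.3969 ≈ 7.348 μg/mL.
Trough 7.3 μg/mL vs MEC 3 μg/mL: adequate.

7.3 μg/mL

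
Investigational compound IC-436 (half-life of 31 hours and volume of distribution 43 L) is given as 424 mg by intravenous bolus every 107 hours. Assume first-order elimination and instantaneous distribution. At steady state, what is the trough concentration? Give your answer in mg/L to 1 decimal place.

1.0 mg/L

τ/t½ = 107/31 ≈ 3.4516, so fraction remaining f = (1/2)^(107/31) ≈ 0.0914.
At steady state, accumulation factor R = 1/(1 − e^(−kτ)) ≈ 1.1006.
Each bolus raises the concentration by D/Vd = 424/43 ≈ 9.860 mg/L.
Steady-state peak Cmax,ss = C₀·R ≈ 9.860 × 1.1006 ≈ 10.852 mg/L.
One interval later, Cmin,ss = Cmax,ss·e^(−kτ) ≈ 10.852 × 0.0914 ≈ 0.992 mg/L.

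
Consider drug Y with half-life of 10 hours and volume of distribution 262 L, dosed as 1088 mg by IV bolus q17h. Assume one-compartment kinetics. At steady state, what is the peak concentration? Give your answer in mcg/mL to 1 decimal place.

k = ln2/t½ = ln2/10 ≈ 0.069315 h⁻¹; fraction remaining f = e^(−kτ) = e^(−0.069315×17) ≈ 0.3078.
Accumulation ratio R = 1/(1 − f) ≈ 1/0.6922 ≈ 1.4447.
Single-dose peak C₀ = D/Vd = 1088/262 ≈ 4.153 mcg/mL.
Steady-state peak Cmax,ss = C₀·R ≈ 4.153 × 1.4447 ≈ 6.000 mcg/mL.

6.0 mcg/mL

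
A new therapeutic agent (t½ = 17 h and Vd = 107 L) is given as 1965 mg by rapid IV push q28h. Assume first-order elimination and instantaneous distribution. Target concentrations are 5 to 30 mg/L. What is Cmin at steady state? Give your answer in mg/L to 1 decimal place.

8.6 mg/L

Over one 28-h interval, 28/17 ≈ 1.6471 half-lives elapse, leaving f ≈ 0.3193 of each dose.
At steady state, accumulation factor R = 1/(1 − e^(−kτ)) ≈ 1.4691.
Single-dose peak C₀ = D/Vd = 1965/107 ≈ 18.364 mg/L.
Cmax,ss = C₀/(1 − f) ≈ 18.364/0.6807 ≈ 26.978 mg/L.
One interval later, Cmin,ss = Cmax,ss·e^(−kτ) ≈ 26.978 × 0.3193 ≈ 8.614 mg/L.
Trough 8.6 mg/L vs MEC 5 mg/L: adequate.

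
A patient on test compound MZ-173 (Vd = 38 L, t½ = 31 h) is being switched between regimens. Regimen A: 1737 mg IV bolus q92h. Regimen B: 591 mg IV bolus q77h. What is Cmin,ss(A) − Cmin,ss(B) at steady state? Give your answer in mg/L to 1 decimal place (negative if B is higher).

3.3 mg/L

Regimen A: f = (1/2)^(92/31) ≈ 0.1278; Cmin,ss = (1737/38)·f/(1−f) ≈ 6.698 mg/L.
Regimen B: f = (1/2)^(77/31) ≈ 0.1788; Cmin,ss = (591/38)·f/(1−f) ≈ 3.386 mg/L.
Difference ≈ 6.698 − 3.386 ≈ 3.312 mg/L.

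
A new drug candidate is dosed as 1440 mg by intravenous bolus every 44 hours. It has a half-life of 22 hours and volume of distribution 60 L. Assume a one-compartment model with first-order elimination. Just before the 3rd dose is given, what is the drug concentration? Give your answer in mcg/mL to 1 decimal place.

7.5 mcg/mL

f = (1/2)^(τ/t½) = (1/2)^(44/22) ≈ 0.2500.
C₀ = D/Vd = 1440/60 ≈ 24.000 mcg/mL.
Before the 3rd dose, 2 doses have been given. Superposition: Cmin = C₀·(f + f²).
≈ 24.000 × (0.2500 + 0.0625) ≈ 24.000 × 0.3125 ≈ 7.500 mcg/mL.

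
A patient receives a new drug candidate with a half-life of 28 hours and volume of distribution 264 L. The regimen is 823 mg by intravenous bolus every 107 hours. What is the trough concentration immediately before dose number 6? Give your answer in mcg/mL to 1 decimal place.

f = (1/2)^(τ/t½) = (1/2)^(107/28) ≈ 0.0707.
C₀ = D/Vd = 823/264 ≈ 3.117 mcg/mL.
Before the 6th dose, 5 doses have been given. Superposition: Cmin = C₀·(f + f² + … + f^5).
≈ 3.117 × (0.0707 + 0.0050 + 0.0004 + 0.0000 + 0.0000) ≈ 3.117 × 0.0761 ≈ 0.237 mcg/mL.

0.2 mcg/mL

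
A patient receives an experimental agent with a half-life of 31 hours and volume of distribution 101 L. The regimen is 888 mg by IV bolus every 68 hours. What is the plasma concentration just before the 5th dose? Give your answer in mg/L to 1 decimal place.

f = (1/2)^(τ/t½) = (1/2)^(68/31) ≈ 0.2186.
C₀ = D/Vd = 888/101 ≈ 8.792 mg/L.
Before the 5th dose, 4 doses have been given. Superposition: Cmin = C₀·(f + f² + … + f^4).
≈ 8.792 × (0.2186 + 0.0478 + 0.0104 + 0.0023) ≈ 8.792 × 0.2791 ≈ 2.454 mg/L.

2.5 mg/L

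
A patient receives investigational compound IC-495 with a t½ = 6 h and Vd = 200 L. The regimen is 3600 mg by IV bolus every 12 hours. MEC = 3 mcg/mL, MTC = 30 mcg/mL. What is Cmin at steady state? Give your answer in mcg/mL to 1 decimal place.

6.0 mcg/mL

τ = 12 h = 2 half-lives, so f = (1/2)^2 = 0.25.
Accumulation ratio R = 1/(1 − f) = 1/0.75 = 4/3.
Single-dose peak C₀ = D/Vd = 3600/200 = 18 mcg/mL.
Steady-state peak Cmax,ss = C₀·R = 18 × 4/3 ≈ 24.000 mcg/mL.
Steady-state trough Cmin,ss = Cmax,ss·f ≈ 24.000 × 0.25 ≈ 6.000 mcg/mL.
Trough 6.0 mcg/mL vs MEC 3 mcg/mL: adequate.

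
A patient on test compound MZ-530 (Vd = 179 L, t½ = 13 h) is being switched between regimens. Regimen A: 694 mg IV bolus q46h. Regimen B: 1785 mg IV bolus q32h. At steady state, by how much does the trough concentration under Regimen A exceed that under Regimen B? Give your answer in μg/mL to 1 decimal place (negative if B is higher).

Regimen A: f = (1/2)^(46/13) ≈ 0.0861; Cmin,ss = (694/179)·f/(1−f) ≈ 0.365 μg/mL.
Regimen B: f = (1/2)^(32/13) ≈ 0.1816; Cmin,ss = (1785/179)·f/(1−f) ≈ 2.213 μg/mL.
Difference ≈ 0.365 − 2.213 ≈ -1.848 μg/mL.

-1.8 μg/mL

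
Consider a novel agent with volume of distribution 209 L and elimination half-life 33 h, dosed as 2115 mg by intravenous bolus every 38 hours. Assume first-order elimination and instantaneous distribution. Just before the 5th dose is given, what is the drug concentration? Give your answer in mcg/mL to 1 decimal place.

f = (1/2)^(τ/t½) = (1/2)^(38/33) ≈ 0.4502.
C₀ = D/Vd = 2115/209 ≈ 10.120 mcg/mL.
Before the 5th dose, 4 doses have been given. Superposition: Cmin = C₀·(f + f² + … + f^4).
≈ 10.120 × (0.4502 + 0.2027 + 0.0912 + 0.0411) ≈ 10.120 × 0.7852 ≈ 7.946 mcg/mL.

7.9 mcg/mL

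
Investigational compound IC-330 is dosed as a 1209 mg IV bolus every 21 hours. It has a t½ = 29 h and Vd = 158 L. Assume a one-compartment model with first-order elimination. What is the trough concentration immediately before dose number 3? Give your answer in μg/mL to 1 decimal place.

f = (1/2)^(τ/t½) = (1/2)^(21/29) ≈ 0.6054.
C₀ = D/Vd = 1209/158 ≈ 7.652 μg/mL.
Before the 3rd dose, 2 doses have been given. Superposition: Cmin = C₀·(f + f²).
≈ 7.652 × (0.6054 + 0.3665) ≈ 7.652 × 0.9719 ≈ 7.437 μg/mL.

7.4 μg/mL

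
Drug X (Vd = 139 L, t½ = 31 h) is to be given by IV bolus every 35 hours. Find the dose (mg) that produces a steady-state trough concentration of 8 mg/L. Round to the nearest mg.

τ/t½ = 35/31 ≈ 1.129, so f = (1/2)^(35/31) ≈ 0.457222.
Cmin,ss = (D/Vd)·f/(1−f), so D = Cmin,ss·Vd·(1−f)/f.
D = 8 × 139 × (1−f)/f ≈ 8 × 139 × 1.18712 ≈ 1320.08 mg.

1320 mg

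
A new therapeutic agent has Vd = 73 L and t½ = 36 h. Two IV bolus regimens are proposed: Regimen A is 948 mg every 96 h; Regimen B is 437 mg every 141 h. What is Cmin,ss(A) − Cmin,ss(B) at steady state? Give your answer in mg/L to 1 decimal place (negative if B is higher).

2.0 mg/L

Regimen A: f = (1/2)^(96/36) ≈ 0.1575; Cmin,ss = (948/73)·f/(1−f) ≈ 2.428 mg/L.
Regimen B: f = (1/2)^(141/36) ≈ 0.0662; Cmin,ss = (437/73)·f/(1−f) ≈ 0.424 mg/L.
Difference ≈ 2.428 − 0.424 ≈ 2.004 mg/L.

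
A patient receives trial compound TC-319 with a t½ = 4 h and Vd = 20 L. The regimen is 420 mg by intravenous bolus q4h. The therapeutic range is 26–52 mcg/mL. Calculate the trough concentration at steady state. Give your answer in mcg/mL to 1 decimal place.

21.0 mcg/mL

The dosing interval is 1 half-life, so f = 2^(−1) = 0.5.
Accumulation ratio R = 1/(1 − f) = 1/0.5 = 2/1.
Single-dose peak C₀ = D/Vd = 420/20 = 21 mcg/mL.
Steady-state peak Cmax,ss = C₀·R = 21 × 2/1 ≈ 42.000 mcg/mL.
Steady-state trough Cmin,ss = Cmax,ss·f ≈ 42.000 × 0.5 ≈ 21.000 mcg/mL.
Trough 21.0 mcg/mL vs MEC 26 mcg/mL: subtherapeutic.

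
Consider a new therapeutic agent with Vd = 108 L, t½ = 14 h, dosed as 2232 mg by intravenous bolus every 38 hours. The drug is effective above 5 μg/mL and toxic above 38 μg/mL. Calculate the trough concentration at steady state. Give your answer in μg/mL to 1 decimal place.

3.7 μg/mL

Over one 38-h interval, 38/14 ≈ 2.7143 half-lives elapse, leaving f ≈ 0.1524 of each dose.
At steady state, accumulation factor R = 1/(1 − e^(−kτ)) ≈ 1.1798.
Each bolus raises the concentration by D/Vd = 2232/108 ≈ 20.667 μg/mL.
Steady-state peak Cmax,ss = C₀·R ≈ 20.667 × 1.1798 ≈ 24.383 μg/mL.
Steady-state trough Cmin,ss = Cmax,ss·f ≈ 24.383 × 0.1524 ≈ 3.716 μg/mL.
Trough 3.7 μg/mL vs MEC 5 μg/mL: subtherapeutic.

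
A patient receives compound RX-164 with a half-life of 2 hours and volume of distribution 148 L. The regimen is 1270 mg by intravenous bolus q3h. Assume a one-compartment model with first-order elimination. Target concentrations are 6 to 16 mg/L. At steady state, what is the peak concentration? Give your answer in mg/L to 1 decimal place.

τ/t½ = 3/2 ≈ 1.5, so fraction remaining f = (1/2)^(3/2) ≈ 0.3536.
At steady state, accumulation factor R = 1/(1 − e^(−kτ)) ≈ 1.5470.
Single-dose peak C₀ = D/Vd = 1270/148 ≈ 8.581 mg/L.
Cmax,ss = C₀/(1 − f) ≈ 8.581/0.6464 ≈ 13.275 mg/L.
Peak 13.3 mg/L vs MTC 16 mg/L: below toxic threshold.

13.3 mg/L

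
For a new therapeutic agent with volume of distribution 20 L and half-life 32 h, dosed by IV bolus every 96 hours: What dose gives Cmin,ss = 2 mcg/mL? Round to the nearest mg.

280 mg

τ/t½ = 96/32 ≈ 3, so f = (1/2)^(96/32) ≈ 0.125000.
Cmin,ss = (D/Vd)·f/(1−f), so D = Cmin,ss·Vd·(1−f)/f.
D = 2 × 20 × (1−f)/f ≈ 2 × 20 × 7.00000 ≈ 280.00 mg.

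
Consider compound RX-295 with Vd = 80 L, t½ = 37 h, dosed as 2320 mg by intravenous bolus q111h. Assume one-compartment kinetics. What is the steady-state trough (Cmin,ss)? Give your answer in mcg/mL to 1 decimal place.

4.1 mcg/mL

τ = 111 h = 3 half-lives, so f = (1/2)^3 = 0.125.
Accumulation ratio R = 1/(1 − f) = 1/0.875 = 8/7.
Single-dose peak C₀ = D/Vd = 2320/80 = 29 mcg/mL.
Steady-state peak Cmax,ss = C₀·R = 29 × 8/7 ≈ 33.143 mcg/mL.
Steady-state trough Cmin,ss = Cmax,ss·f ≈ 33.143 × 0.125 ≈ 4.143 mcg/mL.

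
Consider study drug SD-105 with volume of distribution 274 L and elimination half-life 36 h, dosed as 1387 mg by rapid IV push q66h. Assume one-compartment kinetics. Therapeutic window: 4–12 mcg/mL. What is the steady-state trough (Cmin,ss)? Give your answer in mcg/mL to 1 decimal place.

k = ln2/t½ = ln2/36 ≈ 0.019254 h⁻¹; fraction remaining f = e^(−kτ) = e^(−0.019254×66) ≈ 0.2806.
At steady state, accumulation factor R = 1/(1 − e^(−kτ)) ≈ 1.3900.
Single-dose peak C₀ = D/Vd = 1387/274 ≈ 5.062 mcg/mL.
Steady-state peak Cmax,ss = C₀·R ≈ 5.062 × 1.3900 ≈ 7.036 mcg/mL.
Steady-state trough Cmin,ss = Cmax,ss·f ≈ 7.036 × 0.2806 ≈ 1.974 mcg/mL.
Trough 2.0 mcg/mL vs MEC 4 mcg/mL: subtherapeutic.

2.0 mcg/mL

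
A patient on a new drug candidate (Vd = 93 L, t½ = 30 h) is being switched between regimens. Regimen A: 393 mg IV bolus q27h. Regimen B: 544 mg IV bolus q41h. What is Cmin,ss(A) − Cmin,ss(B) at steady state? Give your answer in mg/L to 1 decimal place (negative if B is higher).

Regimen A: f = (1/2)^(27/30) ≈ 0.5359; Cmin,ss = (393/93)·f/(1−f) ≈ 4.880 mg/L.
Regimen B: f = (1/2)^(41/30) ≈ 0.3878; Cmin,ss = (544/93)·f/(1−f) ≈ 3.705 mg/L.
Difference ≈ 4.880 − 3.705 ≈ 1.175 mg/L.

1.2 mg/L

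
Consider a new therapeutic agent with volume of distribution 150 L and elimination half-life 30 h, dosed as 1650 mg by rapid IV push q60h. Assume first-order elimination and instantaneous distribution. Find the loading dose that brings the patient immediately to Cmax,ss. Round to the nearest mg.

2200 mg

f = (1/2)^(60/30) ≈ 0.250000; accumulation ratio R = 1/(1−f) ≈ 1.33333.
Loading dose to hit Cmax,ss on first dose: D_load = D_maint·R ≈ 1650 × 1.33333 ≈ 2199.99 mg.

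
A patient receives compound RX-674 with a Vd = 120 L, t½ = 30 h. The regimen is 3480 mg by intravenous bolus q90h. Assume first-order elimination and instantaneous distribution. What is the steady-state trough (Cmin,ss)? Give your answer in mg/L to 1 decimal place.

4.1 mg/L

The dosing interval is 3 half-lives, so f = 2^(−3) = 0.125.
At steady state, R = 1/(1 − 0.125) = 8/7.
Single-dose peak C₀ = D/Vd = 3480/120 = 29 mg/L.
Steady-state peak Cmax,ss = C₀·R = 29 × 8/7 ≈ 33.143 mg/L.
Steady-state trough Cmin,ss = Cmax,ss·f ≈ 33.143 × 0.125 ≈ 4.143 mg/L.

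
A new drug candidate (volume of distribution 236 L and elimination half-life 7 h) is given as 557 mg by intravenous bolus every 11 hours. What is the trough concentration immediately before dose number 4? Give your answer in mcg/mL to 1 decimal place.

1.2 mcg/mL

f = (1/2)^(τ/t½) = (1/2)^(11/7) ≈ 0.3365.
C₀ = D/Vd = 557/236 ≈ 2.360 mcg/mL.
Before the 4th dose, 3 doses have been given. Superposition: Cmin = C₀·(f + f² + … + f^3).
≈ 2.360 × (0.3365 + 0.1132 + 0.0381) ≈ 2.360 × 0.4878 ≈ 1.151 mcg/mL.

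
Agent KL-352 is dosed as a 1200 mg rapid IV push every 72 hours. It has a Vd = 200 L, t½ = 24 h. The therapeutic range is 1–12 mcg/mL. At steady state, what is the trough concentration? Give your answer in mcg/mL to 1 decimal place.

The dosing interval is 3 half-lives, so f = 2^(−3) = 0.125.
Accumulation ratio R = 1/(1 − f) = 1/0.875 = 8/7.
Single-dose peak C₀ = D/Vd = 1200/200 = 6 mcg/mL.
Steady-state peak Cmax,ss = C₀·R = 6 × 8/7 ≈ 6.857 mcg/mL.
Steady-state trough Cmin,ss = Cmax,ss·f ≈ 6.857 × 0.125 ≈ 0.857 mcg/mL.
Trough 0.9 mcg/mL vs MEC 1 mcg/mL: subtherapeutic.

0.9 mcg/mL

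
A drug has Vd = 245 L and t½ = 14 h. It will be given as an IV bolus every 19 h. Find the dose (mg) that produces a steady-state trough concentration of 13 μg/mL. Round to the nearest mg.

4974 mg

τ/t½ = 19/14 ≈ 1.3571, so f = (1/2)^(19/14) ≈ 0.390355.
Cmin,ss = (D/Vd)·f/(1−f), so D = Cmin,ss·Vd·(1−f)/f.
D = 13 × 245 × (1−f)/f ≈ 13 × 245 × 1.56177 ≈ 4974.24 mg.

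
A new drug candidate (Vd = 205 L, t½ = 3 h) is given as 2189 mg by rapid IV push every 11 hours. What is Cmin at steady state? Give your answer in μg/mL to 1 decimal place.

τ/t½ = 11/3 ≈ 3.6667, so fraction remaining f = (1/2)^(11/3) ≈ 0.0787.
Single-dose peak C₀ = D/Vd = 2189/205 ≈ 10.678 μg/mL.
Steady-state trough Cmin,ss = C₀·f/(1−f) ≈ 10.678 × 0.0787/0.9213 ≈ 0.912 μg/mL.

0.9 μg/mL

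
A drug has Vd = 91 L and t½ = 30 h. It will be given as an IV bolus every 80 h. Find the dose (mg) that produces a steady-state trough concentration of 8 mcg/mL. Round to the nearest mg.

τ/t½ = 80/30 ≈ 2.6667, so f = (1/2)^(80/30) ≈ 0.157490.
Cmin,ss = (D/Vd)·f/(1−f), so D = Cmin,ss·Vd·(1−f)/f.
D = 8 × 91 × (1−f)/f ≈ 8 × 91 × 5.34961 ≈ 3894.52 mg.

3895 mg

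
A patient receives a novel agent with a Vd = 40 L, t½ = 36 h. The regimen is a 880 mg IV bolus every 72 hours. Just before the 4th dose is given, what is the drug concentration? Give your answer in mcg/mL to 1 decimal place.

f = (1/2)^(τ/t½) = (1/2)^(72/36) ≈ 0.2500.
C₀ = D/Vd = 880/40 ≈ 22.000 mcg/mL.
Before the 4th dose, 3 doses have been given. Superposition: Cmin = C₀·(f + f² + … + f^3).
≈ 22.000 × (0.2500 + 0.0625 + 0.0156) ≈ 22.000 × 0.3281 ≈ 7.218 mcg/mL.

7.2 mcg/mL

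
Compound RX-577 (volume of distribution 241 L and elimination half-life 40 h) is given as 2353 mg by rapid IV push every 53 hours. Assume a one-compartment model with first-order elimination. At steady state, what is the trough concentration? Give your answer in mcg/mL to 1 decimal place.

Over one 53-h interval, 53/40 ≈ 1.325 half-lives elapse, leaving f ≈ 0.3991 of each dose.
At steady state, accumulation factor R = 1/(1 − e^(−kτ)) ≈ 1.6642.
Each bolus raises the concentration by D/Vd = 2353/241 ≈ 9.763 mcg/mL.
Cmax,ss = C₀/(1 − f) ≈ 9.763/0.6009 ≈ 16.247 mcg/mL.
Steady-state trough Cmin,ss = Cmax,ss·f ≈ 16.247 × 0.3991 ≈ 6.484 mcg/mL.

6.5 mcg/mL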